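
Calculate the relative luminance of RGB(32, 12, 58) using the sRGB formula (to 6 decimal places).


Linearize each channel (sRGB transfer function): c = v/255; c_lin = c/12.92 if c ≤ 0.04045, else ((c+0.055)/1.055)^2.4
  R: 32/255 ≈ 0.125490 > 0.04045 → ((0.125490+0.055)/1.055)^2.4 ≈ 0.014444
  G: 12/255 ≈ 0.047059 > 0.04045 → ((0.047059+0.055)/1.055)^2.4 ≈ 0.003677
  B: 58/255 ≈ 0.227451 > 0.04045 → ((0.227451+0.055)/1.055)^2.4 ≈ 0.042311
R_lin = 0.014444, G_lin = 0.003677, B_lin = 0.042311
L = 0.2126×R + 0.7152×G + 0.0722×B
L = 0.2126×0.014444 + 0.7152×0.003677 + 0.0722×0.042311
L ≈ 0.008755


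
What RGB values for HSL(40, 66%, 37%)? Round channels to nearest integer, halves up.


H=40°, S=0.66, L=0.37
C = (1-|2L-1|)×S = (1-|-0.26|)×0.66 = 0.4884
H' = H/60 = 40/60 ≈ 0.6667; X = C×(1-|H' mod 2 - 1|) = 0.3256
m = L - C/2 = 0.37 - 0.2442 = 0.1258
Sector ⌊H'⌋ = 0 → (R',G',B') = (0.4884, 0.3256, 0.0)
RGB = ((R'+m)×255, (G'+m)×255, (B'+m)×255) = (156.621, 115.107, 32.079)
Round half up → RGB(157, 115, 32)


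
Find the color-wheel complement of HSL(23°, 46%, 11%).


Complement = opposite side of color wheel = hue + 180°
H' = (23 + 180) mod 360 = 203°
S and L unchanged.
= HSL(203°, 46%, 11%)


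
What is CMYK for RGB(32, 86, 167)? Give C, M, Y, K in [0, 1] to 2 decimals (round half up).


R'=32/255≈0.1255, G'=86/255≈0.3373, B'=167/255≈0.6549
K = 1 - max(R',G',B') = 1 - 167/255 = 88/255 = 0.34509… → 0.35
(1-R'-K)/(1-K) simplifies to (max-R)/max with max = 167:
C = (167-32)/167 = 135/167 = 0.80838… → 0.81
M = (167-86)/167 = 81/167 = 0.48502… → 0.49
Y = (167-167)/167 = 0/167 = 0 → 0.00
= CMYK(0.81, 0.49, 0.00, 0.35)


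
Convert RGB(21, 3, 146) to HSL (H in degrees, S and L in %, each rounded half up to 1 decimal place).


Normalize: R'=21/255≈0.0824, G'=3/255≈0.0118, B'=146/255≈0.5725
Max=146/255, Min=3/255, Δ=Max-Min=143/255
L = (Max+Min)/2 = (146+3)/510 = 149/510 = 0.29215… → L = 29.2%
L ≤ 0.5 → S = Δ/(Max+Min) = 143/(146+3) = 143/149 = 0.95973… → S = 96.0%
(the 1/255 factors cancel in S and H, so raw channel differences can be used)
Max is B' → H = 60 × ((R-G)/Δ + 4) = 60 × ((21-3)/143 + 4)
  18/143 + 4 = 0.1258… + 4 = 4.1258…
  H = 60 × 4.1258… = 247.552…° → H = 247.6°
= HSL(247.6°, 96.0%, 29.2%)


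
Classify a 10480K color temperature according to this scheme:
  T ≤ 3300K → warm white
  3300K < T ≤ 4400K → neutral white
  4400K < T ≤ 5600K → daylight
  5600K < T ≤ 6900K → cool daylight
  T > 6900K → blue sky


Temperature: 10480K
10480K > 6900K → blue sky
Classification: blue sky


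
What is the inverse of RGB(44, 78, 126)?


Invert: (255-R, 255-G, 255-B)
R: 255-44 = 211
G: 255-78 = 177
B: 255-126 = 129
= RGB(211, 177, 129)


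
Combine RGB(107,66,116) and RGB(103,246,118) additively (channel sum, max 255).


Additive: each channel = min(255, C₁+C₂)
R: 107+103 = 210 → 210
G: 66+246 = 312 → 255
B: 116+118 = 234 → 234
= RGB(210, 255, 234)


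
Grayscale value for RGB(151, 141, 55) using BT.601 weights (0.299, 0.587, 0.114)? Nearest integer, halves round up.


Gray = 0.299×R + 0.587×G + 0.114×B
Gray = 0.299×151 + 0.587×141 + 0.114×55
Gray = 45.149 + 82.767 + 6.270
Gray = 134.186 → round half up → 134
Gray = 134


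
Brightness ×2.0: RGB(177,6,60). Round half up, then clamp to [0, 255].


Multiply each channel by 2.0, round half up, clamp to [0, 255]
R: 177×2.0 = 354 → clamp → 255
G: 6×2.0 = 12
B: 60×2.0 = 120
= RGB(255, 12, 120)


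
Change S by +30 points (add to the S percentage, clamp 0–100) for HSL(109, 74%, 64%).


Original S = 74%
Adjustment = +30 percentage points
New S = 74 + (30) = 104
Clamp to [0, 100] → 100
= HSL(109°, 100%, 64%)


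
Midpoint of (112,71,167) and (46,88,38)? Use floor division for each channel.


Midpoint: each channel = ⌊(C₁+C₂)/2⌋
R: ⌊(112+46)/2⌋ = 79
G: ⌊(71+88)/2⌋ = 79
B: ⌊(167+38)/2⌋ = 102
= RGB(79, 79, 102)


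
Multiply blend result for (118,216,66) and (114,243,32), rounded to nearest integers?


Multiply: C = A×B/255, rounded to nearest integer
R: 118×114/255 = 13452/255 ≈ 52.753 → 53
G: 216×243/255 = 52488/255 ≈ 205.835 → 206
B: 66×32/255 = 2112/255 ≈ 8.282 → 8
= RGB(53, 206, 8)


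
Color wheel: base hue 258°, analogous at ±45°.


Base hue: 258°
Left analog: (258 - 45) mod 360 = 213°
Right analog: (258 + 45) mod 360 = 303°
Analogous hues = 213° and 303°


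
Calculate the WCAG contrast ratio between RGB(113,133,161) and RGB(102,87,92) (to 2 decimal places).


Linearize each sRGB channel c=v/255: c/12.92 if c ≤ 0.04045 else ((c+0.055)/1.055)^2.4
L = 0.2126×R_lin + 0.7152×G_lin + 0.0722×B_lin
Color 1 (113,133,161):
  R=113: 113/255≈0.4431 > 0.04045 → ((0.4431+0.055)/1.055)^2.4 ≈ 0.16513
  G=133: 133/255≈0.5216 > 0.04045 → ((0.5216+0.055)/1.055)^2.4 ≈ 0.23455
  B=161: 161/255≈0.6314 > 0.04045 → ((0.6314+0.055)/1.055)^2.4 ≈ 0.35640
  L1 = 0.2126×0.16513 + 0.7152×0.23455 + 0.0722×0.35640 ≈ 0.22859
Color 2 (102,87,92):
  R=102: 102/255≈0.4000 > 0.04045 → ((0.4000+0.055)/1.055)^2.4 ≈ 0.13287
  G=87: 87/255≈0.3412 > 0.04045 → ((0.3412+0.055)/1.055)^2.4 ≈ 0.09531
  B=92: 92/255≈0.3608 > 0.04045 → ((0.3608+0.055)/1.055)^2.4 ≈ 0.10702
  L2 = 0.2126×0.13287 + 0.7152×0.09531 + 0.0722×0.10702 ≈ 0.10414
Lighter = 0.22859, Darker = 0.10414
Ratio = (L_lighter + 0.05) / (L_darker + 0.05)
Ratio = (0.22859 + 0.05) / (0.10414 + 0.05) = 0.27859 / 0.15414 ≈ 1.8074
Ratio ≈ 1.81:1


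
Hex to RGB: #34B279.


34 → 52 (R)
B2 → 178 (G)
79 → 121 (B)
= RGB(52, 178, 121)


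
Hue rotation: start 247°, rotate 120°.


New hue = (H + rotation) mod 360
New hue = (247 + 120) mod 360
= 367 mod 360
= 7°


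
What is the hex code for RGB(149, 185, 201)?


R = 149 → 95 (hex)
G = 185 → B9 (hex)
B = 201 → C9 (hex)
Hex = #95B9C9


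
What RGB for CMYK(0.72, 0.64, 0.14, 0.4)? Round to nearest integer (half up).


R = 255 × (1-C) × (1-K) = 255 × 0.28 × 0.60 = 42.84 → 43
G = 255 × (1-M) × (1-K) = 255 × 0.36 × 0.60 = 55.08 → 55
B = 255 × (1-Y) × (1-K) = 255 × 0.86 × 0.60 = 131.58 → 132
= RGB(43, 55, 132)


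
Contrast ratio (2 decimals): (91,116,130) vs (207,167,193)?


Linearize each sRGB channel c=v/255: c/12.92 if c ≤ 0.04045 else ((c+0.055)/1.055)^2.4
L = 0.2126×R_lin + 0.7152×G_lin + 0.0722×B_lin
Color 1 (91,116,130):
  R=91: 91/255≈0.3569 > 0.04045 → ((0.3569+0.055)/1.055)^2.4 ≈ 0.10462
  G=116: 116/255≈0.4549 > 0.04045 → ((0.4549+0.055)/1.055)^2.4 ≈ 0.17465
  B=130: 130/255≈0.5098 > 0.04045 → ((0.5098+0.055)/1.055)^2.4 ≈ 0.22323
  L1 = 0.2126×0.10462 + 0.7152×0.17465 + 0.0722×0.22323 ≈ 0.16327
Color 2 (207,167,193):
  R=207: 207/255≈0.8118 > 0.04045 → ((0.8118+0.055)/1.055)^2.4 ≈ 0.62396
  G=167: 167/255≈0.6549 > 0.04045 → ((0.6549+0.055)/1.055)^2.4 ≈ 0.38643
  B=193: 193/255≈0.7569 > 0.04045 → ((0.7569+0.055)/1.055)^2.4 ≈ 0.53328
  L2 = 0.2126×0.62396 + 0.7152×0.38643 + 0.0722×0.53328 ≈ 0.44753
Lighter = 0.44753, Darker = 0.16327
Ratio = (L_lighter + 0.05) / (L_darker + 0.05)
Ratio = (0.44753 + 0.05) / (0.16327 + 0.05) = 0.49753 / 0.21327 ≈ 2.3329
Ratio ≈ 2.33:1


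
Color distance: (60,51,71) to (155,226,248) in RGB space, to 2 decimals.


d = √[(R₁-R₂)² + (G₁-G₂)² + (B₁-B₂)²]
d = √[(60-155)² + (51-226)² + (71-248)²]
d = √[9025 + 30625 + 31329]
d = √70979
d ≈ 266.42


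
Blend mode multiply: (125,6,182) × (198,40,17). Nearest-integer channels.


Multiply: C = A×B/255, rounded to nearest integer
R: 125×198/255 = 24750/255 ≈ 97.059 → 97
G: 6×40/255 = 240/255 ≈ 0.941 → 1
B: 182×17/255 = 3094/255 ≈ 12.133 → 12
= RGB(97, 1, 12)


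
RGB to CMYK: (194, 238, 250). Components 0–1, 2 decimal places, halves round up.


R'=194/255≈0.7608, G'=238/255≈0.9333, B'=250/255≈0.9804
K = 1 - max(R',G',B') = 1 - 250/255 = 5/255 = 0.01960… → 0.02
(1-R'-K)/(1-K) simplifies to (max-R)/max with max = 250:
C = (250-194)/250 = 56/250 = 0.224 → 0.22
M = (250-238)/250 = 12/250 = 0.048 → 0.05
Y = (250-250)/250 = 0/250 = 0 → 0.00
= CMYK(0.22, 0.05, 0.00, 0.02)


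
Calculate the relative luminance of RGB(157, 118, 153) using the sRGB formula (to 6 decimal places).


Linearize each channel (sRGB transfer function): c = v/255; c_lin = c/12.92 if c ≤ 0.04045, else ((c+0.055)/1.055)^2.4
  R: 157/255 ≈ 0.615686 > 0.04045 → ((0.615686+0.055)/1.055)^2.4 ≈ 0.337164
  G: 118/255 ≈ 0.462745 > 0.04045 → ((0.462745+0.055)/1.055)^2.4 ≈ 0.181164
  B: 153/255 ≈ 0.600000 > 0.04045 → ((0.600000+0.055)/1.055)^2.4 ≈ 0.318547
R_lin = 0.337164, G_lin = 0.181164, B_lin = 0.318547
L = 0.2126×R + 0.7152×G + 0.0722×B
L = 0.2126×0.337164 + 0.7152×0.181164 + 0.0722×0.318547
L ≈ 0.224249


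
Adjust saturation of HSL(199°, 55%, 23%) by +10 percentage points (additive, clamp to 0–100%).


Original S = 55%
Adjustment = +10 percentage points
New S = 55 + (10) = 65
Clamp to [0, 100] → 65
= HSL(199°, 65%, 23%)


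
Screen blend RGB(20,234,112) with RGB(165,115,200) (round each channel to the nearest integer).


Screen: C = 255 - (255-A)×(255-B)/255, rounded to nearest integer
R: 255 - (255-20)×(255-165)/255 = 255 - 21150/255 ≈ 255 - 82.941 = 172.059 → 172
G: 255 - (255-234)×(255-115)/255 = 255 - 2940/255 ≈ 255 - 11.529 = 243.471 → 243
B: 255 - (255-112)×(255-200)/255 = 255 - 7865/255 ≈ 255 - 30.843 = 224.157 → 224
= RGB(172, 243, 224)


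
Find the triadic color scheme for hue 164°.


Triadic: equally spaced at 120° intervals
H1 = 164°
H2 = (164 + 120) mod 360 = 284°
H3 = (164 + 240) mod 360 = 44°
Triadic = 164°, 284°, 44°


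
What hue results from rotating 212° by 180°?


New hue = (H + rotation) mod 360
New hue = (212 + 180) mod 360
= 392 mod 360
= 32°


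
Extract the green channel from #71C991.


Color: #71C991
R = 71 = 113
G = C9 = 201
B = 91 = 145
Green = 201


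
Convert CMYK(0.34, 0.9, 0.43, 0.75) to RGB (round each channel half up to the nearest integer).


R = 255 × (1-C) × (1-K) = 255 × 0.66 × 0.25 = 42.075 → 42
G = 255 × (1-M) × (1-K) = 255 × 0.10 × 0.25 = 6.375 → 6
B = 255 × (1-Y) × (1-K) = 255 × 0.57 × 0.25 = 36.3375 → 36
= RGB(42, 6, 36)


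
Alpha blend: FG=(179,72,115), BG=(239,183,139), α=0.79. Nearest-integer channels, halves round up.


C = α×F + (1-α)×B, with 1-α = 0.21
R: 0.79×179 + 0.21×239 = 141.41 + 50.19 = 191.60 → 192
G: 0.79×72 + 0.21×183 = 56.88 + 38.43 = 95.31 → 95
B: 0.79×115 + 0.21×139 = 90.85 + 29.19 = 120.04 → 120
= RGB(192, 95, 120)


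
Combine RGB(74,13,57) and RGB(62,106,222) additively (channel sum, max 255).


Additive: each channel = min(255, C₁+C₂)
R: 74+62 = 136 → 136
G: 13+106 = 119 → 119
B: 57+222 = 279 → 255
= RGB(136, 119, 255)


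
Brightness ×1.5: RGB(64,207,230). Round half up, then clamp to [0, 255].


Multiply each channel by 1.5, round half up, clamp to [0, 255]
R: 64×1.5 = 96
G: 207×1.5 = 310.5 → round → 311 → clamp → 255
B: 230×1.5 = 345 → clamp → 255
= RGB(96, 255, 255)


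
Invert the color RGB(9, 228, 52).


Invert: (255-R, 255-G, 255-B)
R: 255-9 = 246
G: 255-228 = 27
B: 255-52 = 203
= RGB(246, 27, 203)


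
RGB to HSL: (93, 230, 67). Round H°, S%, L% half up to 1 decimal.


Normalize: R'=93/255≈0.3647, G'=230/255≈0.9020, B'=67/255≈0.2627
Max=230/255, Min=67/255, Δ=Max-Min=163/255
L = (Max+Min)/2 = (230+67)/510 = 297/510 = 0.58235… → L = 58.2%
L > 0.5 → S = Δ/(2-Max-Min) = 163/(510-230-67) = 163/213 = 0.76525… → S = 76.5%
(the 1/255 factors cancel in S and H, so raw channel differences can be used)
Max is G' → H = 60 × ((B-R)/Δ + 2) = 60 × ((67-93)/163 + 2)
  -26/163 + 2 = -0.1595… + 2 = 1.8404…
  H = 60 × 1.8404… = 110.429…° → H = 110.4°
= HSL(110.4°, 76.5%, 58.2%)


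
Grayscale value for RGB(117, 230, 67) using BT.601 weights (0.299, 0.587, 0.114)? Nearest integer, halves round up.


Gray = 0.299×R + 0.587×G + 0.114×B
Gray = 0.299×117 + 0.587×230 + 0.114×67
Gray = 34.983 + 135.010 + 7.638
Gray = 177.631 → round half up → 178
Gray = 178


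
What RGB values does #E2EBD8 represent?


E2 → 226 (R)
EB → 235 (G)
D8 → 216 (B)
= RGB(226, 235, 216)


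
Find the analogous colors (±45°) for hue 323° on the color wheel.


Base hue: 323°
Left analog: (323 - 45) mod 360 = 278°
Right analog: (323 + 45) mod 360 = 8°
Analogous hues = 278° and 8°


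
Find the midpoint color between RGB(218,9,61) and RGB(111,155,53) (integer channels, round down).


Midpoint: each channel = ⌊(C₁+C₂)/2⌋
R: ⌊(218+111)/2⌋ = 164
G: ⌊(9+155)/2⌋ = 82
B: ⌊(61+53)/2⌋ = 57
= RGB(164, 82, 57)


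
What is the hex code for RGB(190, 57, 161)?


R = 190 → BE (hex)
G = 57 → 39 (hex)
B = 161 → A1 (hex)
Hex = #BE39A1


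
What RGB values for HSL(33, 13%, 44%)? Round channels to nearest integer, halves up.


H=33°, S=0.13, L=0.44
C = (1-|2L-1|)×S = (1-|-0.12|)×0.13 = 0.1144
H' = H/60 = 33/60 ≈ 0.5500; X = C×(1-|H' mod 2 - 1|) = 0.06292
m = L - C/2 = 0.44 - 0.0572 = 0.3828
Sector ⌊H'⌋ = 0 → (R',G',B') = (0.1144, 0.06292, 0.0)
RGB = ((R'+m)×255, (G'+m)×255, (B'+m)×255) = (126.786, 113.6586, 97.614)
Round half up → RGB(127, 114, 98)


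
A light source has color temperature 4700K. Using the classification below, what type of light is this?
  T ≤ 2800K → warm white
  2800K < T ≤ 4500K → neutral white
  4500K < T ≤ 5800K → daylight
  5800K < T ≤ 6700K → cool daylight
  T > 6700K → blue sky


Temperature: 4700K
4500K < 4700K ≤ 5800K → daylight
Classification: daylight


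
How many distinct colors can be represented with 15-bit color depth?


Colors = 2^bits = 2^15
= 32,768 colors


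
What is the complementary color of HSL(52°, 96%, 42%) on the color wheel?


Complement = opposite side of color wheel = hue + 180°
H' = (52 + 180) mod 360 = 232°
S and L unchanged.
= HSL(232°, 96%, 42%)


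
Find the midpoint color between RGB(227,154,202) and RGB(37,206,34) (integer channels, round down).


Midpoint: each channel = ⌊(C₁+C₂)/2⌋
R: ⌊(227+37)/2⌋ = 132
G: ⌊(154+206)/2⌋ = 180
B: ⌊(202+34)/2⌋ = 118
= RGB(132, 180, 118)


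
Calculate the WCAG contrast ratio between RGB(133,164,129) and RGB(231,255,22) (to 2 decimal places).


Linearize each sRGB channel c=v/255: c/12.92 if c ≤ 0.04045 else ((c+0.055)/1.055)^2.4
L = 0.2126×R_lin + 0.7152×G_lin + 0.0722×B_lin
Color 1 (133,164,129):
  R=133: 133/255≈0.5216 > 0.04045 → ((0.5216+0.055)/1.055)^2.4 ≈ 0.23455
  G=164: 164/255≈0.6431 > 0.04045 → ((0.6431+0.055)/1.055)^2.4 ≈ 0.37124
  B=129: 129/255≈0.5059 > 0.04045 → ((0.5059+0.055)/1.055)^2.4 ≈ 0.21953
  L1 = 0.2126×0.23455 + 0.7152×0.37124 + 0.0722×0.21953 ≈ 0.33122
Color 2 (231,255,22):
  R=231: 231/255≈0.9059 > 0.04045 → ((0.9059+0.055)/1.055)^2.4 ≈ 0.79910
  G=255: 255/255≈1.0000 > 0.04045 → ((1.0000+0.055)/1.055)^2.4 ≈ 1.00000
  B=22: 22/255≈0.0863 > 0.04045 → ((0.0863+0.055)/1.055)^2.4 ≈ 0.00802
  L2 = 0.2126×0.79910 + 0.7152×1.00000 + 0.0722×0.00802 ≈ 0.88567
Lighter = 0.88567, Darker = 0.33122
Ratio = (L_lighter + 0.05) / (L_darker + 0.05)
Ratio = (0.88567 + 0.05) / (0.33122 + 0.05) = 0.93567 / 0.38122 ≈ 2.4544
Ratio ≈ 2.45:1


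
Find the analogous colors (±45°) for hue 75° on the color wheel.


Base hue: 75°
Left analog: (75 - 45) mod 360 = 30°
Right analog: (75 + 45) mod 360 = 120°
Analogous hues = 30° and 120°


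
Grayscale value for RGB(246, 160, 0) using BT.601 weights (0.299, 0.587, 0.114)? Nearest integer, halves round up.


Gray = 0.299×R + 0.587×G + 0.114×B
Gray = 0.299×246 + 0.587×160 + 0.114×0
Gray = 73.554 + 93.920 + 0.000
Gray = 167.474 → round half up → 167
Gray = 167


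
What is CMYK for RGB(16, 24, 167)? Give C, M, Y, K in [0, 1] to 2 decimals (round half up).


R'=16/255≈0.0627, G'=24/255≈0.0941, B'=167/255≈0.6549
K = 1 - max(R',G',B') = 1 - 167/255 = 88/255 = 0.34509… → 0.35
(1-R'-K)/(1-K) simplifies to (max-R)/max with max = 167:
C = (167-16)/167 = 151/167 = 0.90419… → 0.90
M = (167-24)/167 = 143/167 = 0.85628… → 0.86
Y = (167-167)/167 = 0/167 = 0 → 0.00
= CMYK(0.90, 0.86, 0.00, 0.35)


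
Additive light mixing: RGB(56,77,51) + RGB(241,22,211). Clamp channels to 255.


Additive: each channel = min(255, C₁+C₂)
R: 56+241 = 297 → 255
G: 77+22 = 99 → 99
B: 51+211 = 262 → 255
= RGB(255, 99, 255)


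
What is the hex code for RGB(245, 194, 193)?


R = 245 → F5 (hex)
G = 194 → C2 (hex)
B = 193 → C1 (hex)
Hex = #F5C2C1


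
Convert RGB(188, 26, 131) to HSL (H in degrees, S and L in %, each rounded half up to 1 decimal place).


Normalize: R'=188/255≈0.7373, G'=26/255≈0.1020, B'=131/255≈0.5137
Max=188/255, Min=26/255, Δ=Max-Min=162/255
L = (Max+Min)/2 = (188+26)/510 = 214/510 = 0.41960… → L = 42.0%
L ≤ 0.5 → S = Δ/(Max+Min) = 162/(188+26) = 162/214 = 0.75700… → S = 75.7%
(the 1/255 factors cancel in S and H, so raw channel differences can be used)
Max is R' → H = 60 × (((G-B)/Δ) mod 6) = 60 × (((26-131)/162) mod 6)
  (-105)/162 = -0.6481…; negative, so add 6 → 5.3518…
  H = 60 × 5.3518… = 321.111…° → H = 321.1°
= HSL(321.1°, 75.7%, 42.0%)


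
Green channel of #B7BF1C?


Color: #B7BF1C
R = B7 = 183
G = BF = 191
B = 1C = 28
Green = 191


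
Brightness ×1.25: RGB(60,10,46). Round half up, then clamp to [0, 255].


Multiply each channel by 1.25, round half up, clamp to [0, 255]
R: 60×1.25 = 75
G: 10×1.25 = 12.5 → round → 13
B: 46×1.25 = 57.5 → round → 58
= RGB(75, 13, 58)


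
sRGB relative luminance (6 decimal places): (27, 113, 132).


Linearize each channel (sRGB transfer function): c = v/255; c_lin = c/12.92 if c ≤ 0.04045, else ((c+0.055)/1.055)^2.4
  R: 27/255 ≈ 0.105882 > 0.04045 → ((0.105882+0.055)/1.055)^2.4 ≈ 0.010960
  G: 113/255 ≈ 0.443137 > 0.04045 → ((0.443137+0.055)/1.055)^2.4 ≈ 0.165132
  B: 132/255 ≈ 0.517647 > 0.04045 → ((0.517647+0.055)/1.055)^2.4 ≈ 0.230740
R_lin = 0.010960, G_lin = 0.165132, B_lin = 0.230740
L = 0.2126×R + 0.7152×G + 0.0722×B
L = 0.2126×0.010960 + 0.7152×0.165132 + 0.0722×0.230740
L ≈ 0.137092


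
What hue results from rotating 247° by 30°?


New hue = (H + rotation) mod 360
New hue = (247 + 30) mod 360
= 277 mod 360
= 277°


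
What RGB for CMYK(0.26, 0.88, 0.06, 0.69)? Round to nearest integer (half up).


R = 255 × (1-C) × (1-K) = 255 × 0.74 × 0.31 = 58.497 → 58
G = 255 × (1-M) × (1-K) = 255 × 0.12 × 0.31 = 9.486 → 9
B = 255 × (1-Y) × (1-K) = 255 × 0.94 × 0.31 = 74.307 → 74
= RGB(58, 9, 74)


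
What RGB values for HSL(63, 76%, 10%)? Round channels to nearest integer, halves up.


H=63°, S=0.76, L=0.10
C = (1-|2L-1|)×S = (1-|-0.80|)×0.76 = 0.152
H' = H/60 = 63/60 ≈ 1.0500; X = C×(1-|H' mod 2 - 1|) = 0.1444
m = L - C/2 = 0.10 - 0.076 = 0.024
Sector ⌊H'⌋ = 1 → (R',G',B') = (0.1444, 0.152, 0.0)
RGB = ((R'+m)×255, (G'+m)×255, (B'+m)×255) = (42.942, 44.88, 6.12)
Round half up → RGB(43, 45, 6)


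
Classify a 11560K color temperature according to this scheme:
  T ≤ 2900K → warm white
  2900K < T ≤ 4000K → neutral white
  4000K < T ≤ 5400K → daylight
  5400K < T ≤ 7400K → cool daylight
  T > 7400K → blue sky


Temperature: 11560K
11560K > 7400K → blue sky
Classification: blue sky


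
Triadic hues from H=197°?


Triadic: equally spaced at 120° intervals
H1 = 197°
H2 = (197 + 120) mod 360 = 317°
H3 = (197 + 240) mod 360 = 77°
Triadic = 197°, 317°, 77°


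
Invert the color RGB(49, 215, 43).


Invert: (255-R, 255-G, 255-B)
R: 255-49 = 206
G: 255-215 = 40
B: 255-43 = 212
= RGB(206, 40, 212)


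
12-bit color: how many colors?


Colors = 2^bits = 2^12
= 4,096 colors


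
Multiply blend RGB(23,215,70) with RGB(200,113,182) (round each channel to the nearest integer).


Multiply: C = A×B/255, rounded to nearest integer
R: 23×200/255 = 4600/255 ≈ 18.039 → 18
G: 215×113/255 = 24295/255 ≈ 95.275 → 95
B: 70×182/255 = 12740/255 ≈ 49.961 → 50
= RGB(18, 95, 50)


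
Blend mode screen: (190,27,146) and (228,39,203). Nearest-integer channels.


Screen: C = 255 - (255-A)×(255-B)/255, rounded to nearest integer
R: 255 - (255-190)×(255-228)/255 = 255 - 1755/255 ≈ 255 - 6.882 = 248.118 → 248
G: 255 - (255-27)×(255-39)/255 = 255 - 49248/255 ≈ 255 - 193.129 = 61.871 → 62
B: 255 - (255-146)×(255-203)/255 = 255 - 5668/255 ≈ 255 - 22.227 = 232.773 → 233
= RGB(248, 62, 233)


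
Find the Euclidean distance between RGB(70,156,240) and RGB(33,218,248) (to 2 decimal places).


d = √[(R₁-R₂)² + (G₁-G₂)² + (B₁-B₂)²]
d = √[(70-33)² + (156-218)² + (240-248)²]
d = √[1369 + 3844 + 64]
d = √5277
d ≈ 72.64


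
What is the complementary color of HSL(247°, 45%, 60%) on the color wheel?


Complement = opposite side of color wheel = hue + 180°
H' = (247 + 180) mod 360 = 67°
S and L unchanged.
= HSL(67°, 45%, 60%)


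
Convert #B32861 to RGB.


B3 → 179 (R)
28 → 40 (G)
61 → 97 (B)
= RGB(179, 40, 97)


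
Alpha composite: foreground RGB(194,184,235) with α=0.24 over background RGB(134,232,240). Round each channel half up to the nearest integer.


C = α×F + (1-α)×B, with 1-α = 0.76
R: 0.24×194 + 0.76×134 = 46.56 + 101.84 = 148.40 → 148
G: 0.24×184 + 0.76×232 = 44.16 + 176.32 = 220.48 → 220
B: 0.24×235 + 0.76×240 = 56.40 + 182.40 = 238.80 → 239
= RGB(148, 220, 239)


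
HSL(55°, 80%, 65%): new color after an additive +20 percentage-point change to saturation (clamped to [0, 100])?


Original S = 80%
Adjustment = +20 percentage points
New S = 80 + (20) = 100
Clamp to [0, 100] → 100
= HSL(55°, 100%, 65%)


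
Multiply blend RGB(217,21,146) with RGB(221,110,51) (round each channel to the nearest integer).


Multiply: C = A×B/255, rounded to nearest integer
R: 217×221/255 = 47957/255 ≈ 188.067 → 188
G: 21×110/255 = 2310/255 ≈ 9.059 → 9
B: 146×51/255 = 7446/255 ≈ 29.200 → 29
= RGB(188, 9, 29)


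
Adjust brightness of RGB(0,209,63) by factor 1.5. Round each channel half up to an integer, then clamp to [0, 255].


Multiply each channel by 1.5, round half up, clamp to [0, 255]
R: 0×1.5 = 0
G: 209×1.5 = 313.5 → round → 314 → clamp → 255
B: 63×1.5 = 94.5 → round → 95
= RGB(0, 255, 95)


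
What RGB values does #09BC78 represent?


09 → 9 (R)
BC → 188 (G)
78 → 120 (B)
= RGB(9, 188, 120)


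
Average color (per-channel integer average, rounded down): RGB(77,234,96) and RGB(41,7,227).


Midpoint: each channel = ⌊(C₁+C₂)/2⌋
R: ⌊(77+41)/2⌋ = 59
G: ⌊(234+7)/2⌋ = 120
B: ⌊(96+227)/2⌋ = 161
= RGB(59, 120, 161)


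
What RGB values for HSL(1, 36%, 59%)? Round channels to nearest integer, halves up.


H=1°, S=0.36, L=0.59
C = (1-|2L-1|)×S = (1-|0.18|)×0.36 = 0.2952
H' = H/60 = 1/60 ≈ 0.0167; X = C×(1-|H' mod 2 - 1|) = 0.00492
m = L - C/2 = 0.59 - 0.1476 = 0.4424
Sector ⌊H'⌋ = 0 → (R',G',B') = (0.2952, 0.00492, 0.0)
RGB = ((R'+m)×255, (G'+m)×255, (B'+m)×255) = (188.088, 114.0666, 112.812)
Round half up → RGB(188, 114, 113)


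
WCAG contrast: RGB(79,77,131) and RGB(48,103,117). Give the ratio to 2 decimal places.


Linearize each sRGB channel c=v/255: c/12.92 if c ≤ 0.04045 else ((c+0.055)/1.055)^2.4
L = 0.2126×R_lin + 0.7152×G_lin + 0.0722×B_lin
Color 1 (79,77,131):
  R=79: 79/255≈0.3098 > 0.04045 → ((0.3098+0.055)/1.055)^2.4 ≈ 0.07819
  G=77: 77/255≈0.3020 > 0.04045 → ((0.3020+0.055)/1.055)^2.4 ≈ 0.07421
  B=131: 131/255≈0.5137 > 0.04045 → ((0.5137+0.055)/1.055)^2.4 ≈ 0.22697
  L1 = 0.2126×0.07819 + 0.7152×0.07421 + 0.0722×0.22697 ≈ 0.08609
Color 2 (48,103,117):
  R=48: 48/255≈0.1882 > 0.04045 → ((0.1882+0.055)/1.055)^2.4 ≈ 0.02956
  G=103: 103/255≈0.4039 > 0.04045 → ((0.4039+0.055)/1.055)^2.4 ≈ 0.13563
  B=117: 117/255≈0.4588 > 0.04045 → ((0.4588+0.055)/1.055)^2.4 ≈ 0.17789
  L2 = 0.2126×0.02956 + 0.7152×0.13563 + 0.0722×0.17789 ≈ 0.11613
Lighter = 0.11613, Darker = 0.08609
Ratio = (L_lighter + 0.05) / (L_darker + 0.05)
Ratio = (0.11613 + 0.05) / (0.08609 + 0.05) = 0.16613 / 0.13609 ≈ 1.2208
Ratio ≈ 1.22:1


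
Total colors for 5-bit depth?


Colors = 2^bits = 2^5
= 32 colors


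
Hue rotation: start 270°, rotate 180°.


New hue = (H + rotation) mod 360
New hue = (270 + 180) mod 360
= 450 mod 360
= 90°


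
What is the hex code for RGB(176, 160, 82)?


R = 176 → B0 (hex)
G = 160 → A0 (hex)
B = 82 → 52 (hex)
Hex = #B0A052


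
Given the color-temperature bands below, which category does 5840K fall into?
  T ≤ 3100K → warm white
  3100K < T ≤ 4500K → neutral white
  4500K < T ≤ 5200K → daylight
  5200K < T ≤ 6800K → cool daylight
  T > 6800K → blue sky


Temperature: 5840K
5200K < 5840K ≤ 6800K → cool daylight
Classification: cool daylight


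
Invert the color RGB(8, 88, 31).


Invert: (255-R, 255-G, 255-B)
R: 255-8 = 247
G: 255-88 = 167
B: 255-31 = 224
= RGB(247, 167, 224)


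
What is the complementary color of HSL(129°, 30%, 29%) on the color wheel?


Complement = opposite side of color wheel = hue + 180°
H' = (129 + 180) mod 360 = 309°
S and L unchanged.
= HSL(309°, 30%, 29%)


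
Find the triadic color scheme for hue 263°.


Triadic: equally spaced at 120° intervals
H1 = 263°
H2 = (263 + 120) mod 360 = 23°
H3 = (263 + 240) mod 360 = 143°
Triadic = 263°, 23°, 143°


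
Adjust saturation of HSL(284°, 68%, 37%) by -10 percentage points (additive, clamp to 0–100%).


Original S = 68%
Adjustment = -10 percentage points
New S = 68 + (-10) = 58
Clamp to [0, 100] → 58
= HSL(284°, 58%, 37%)


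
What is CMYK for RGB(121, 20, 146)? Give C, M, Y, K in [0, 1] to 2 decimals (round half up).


R'=121/255≈0.4745, G'=20/255≈0.0784, B'=146/255≈0.5725
K = 1 - max(R',G',B') = 1 - 146/255 = 109/255 = 0.42745… → 0.43
(1-R'-K)/(1-K) simplifies to (max-R)/max with max = 146:
C = (146-121)/146 = 25/146 = 0.17123… → 0.17
M = (146-20)/146 = 126/146 = 0.86301… → 0.86
Y = (146-146)/146 = 0/146 = 0 → 0.00
= CMYK(0.17, 0.86, 0.00, 0.43)


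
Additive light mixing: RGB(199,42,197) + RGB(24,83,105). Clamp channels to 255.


Additive: each channel = min(255, C₁+C₂)
R: 199+24 = 223 → 223
G: 42+83 = 125 → 125
B: 197+105 = 302 → 255
= RGB(223, 125, 255)


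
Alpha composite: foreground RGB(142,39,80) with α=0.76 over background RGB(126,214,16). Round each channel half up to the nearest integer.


C = α×F + (1-α)×B, with 1-α = 0.24
R: 0.76×142 + 0.24×126 = 107.92 + 30.24 = 138.16 → 138
G: 0.76×39 + 0.24×214 = 29.64 + 51.36 = 81.00 → 81
B: 0.76×80 + 0.24×16 = 60.80 + 3.84 = 64.64 → 65
= RGB(138, 81, 65)


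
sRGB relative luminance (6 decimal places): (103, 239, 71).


Linearize each channel (sRGB transfer function): c = v/255; c_lin = c/12.92 if c ≤ 0.04045, else ((c+0.055)/1.055)^2.4
  R: 103/255 ≈ 0.403922 > 0.04045 → ((0.403922+0.055)/1.055)^2.4 ≈ 0.135633
  G: 239/255 ≈ 0.937255 > 0.04045 → ((0.937255+0.055)/1.055)^2.4 ≈ 0.863157
  B: 71/255 ≈ 0.278431 > 0.04045 → ((0.278431+0.055)/1.055)^2.4 ≈ 0.063010
R_lin = 0.135633, G_lin = 0.863157, B_lin = 0.063010
L = 0.2126×R + 0.7152×G + 0.0722×B
L = 0.2126×0.135633 + 0.7152×0.863157 + 0.0722×0.063010
L ≈ 0.650715


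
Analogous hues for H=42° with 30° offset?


Base hue: 42°
Left analog: (42 - 30) mod 360 = 12°
Right analog: (42 + 30) mod 360 = 72°
Analogous hues = 12° and 72°


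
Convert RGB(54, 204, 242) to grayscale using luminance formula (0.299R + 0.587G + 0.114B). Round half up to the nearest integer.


Gray = 0.299×R + 0.587×G + 0.114×B
Gray = 0.299×54 + 0.587×204 + 0.114×242
Gray = 16.146 + 119.748 + 27.588
Gray = 163.482 → round half up → 163
Gray = 163


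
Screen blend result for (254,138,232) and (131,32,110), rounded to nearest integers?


Screen: C = 255 - (255-A)×(255-B)/255, rounded to nearest integer
R: 255 - (255-254)×(255-131)/255 = 255 - 124/255 ≈ 255 - 0.486 = 254.514 → 255
G: 255 - (255-138)×(255-32)/255 = 255 - 26091/255 ≈ 255 - 102.318 = 152.682 → 153
B: 255 - (255-232)×(255-110)/255 = 255 - 3335/255 ≈ 255 - 13.078 = 241.922 → 242
= RGB(255, 153, 242)


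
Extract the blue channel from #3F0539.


Color: #3F0539
R = 3F = 63
G = 05 = 5
B = 39 = 57
Blue = 57


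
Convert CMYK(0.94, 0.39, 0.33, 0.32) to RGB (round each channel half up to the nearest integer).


R = 255 × (1-C) × (1-K) = 255 × 0.06 × 0.68 = 10.404 → 10
G = 255 × (1-M) × (1-K) = 255 × 0.61 × 0.68 = 105.774 → 106
B = 255 × (1-Y) × (1-K) = 255 × 0.67 × 0.68 = 116.178 → 116
= RGB(10, 106, 116)


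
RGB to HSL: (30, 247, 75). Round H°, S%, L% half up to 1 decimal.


Normalize: R'=30/255≈0.1176, G'=247/255≈0.9686, B'=75/255≈0.2941
Max=247/255, Min=30/255, Δ=Max-Min=217/255
L = (Max+Min)/2 = (247+30)/510 = 277/510 = 0.54313… → L = 54.3%
L > 0.5 → S = Δ/(2-Max-Min) = 217/(510-247-30) = 217/233 = 0.93133… → S = 93.1%
(the 1/255 factors cancel in S and H, so raw channel differences can be used)
Max is G' → H = 60 × ((B-R)/Δ + 2) = 60 × ((75-30)/217 + 2)
  45/217 + 2 = 0.2073… + 2 = 2.2073…
  H = 60 × 2.2073… = 132.442…° → H = 132.4°
= HSL(132.4°, 93.1%, 54.3%)


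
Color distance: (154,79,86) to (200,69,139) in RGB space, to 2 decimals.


d = √[(R₁-R₂)² + (G₁-G₂)² + (B₁-B₂)²]
d = √[(154-200)² + (79-69)² + (86-139)²]
d = √[2116 + 100 + 2809]
d = √5025
d ≈ 70.89


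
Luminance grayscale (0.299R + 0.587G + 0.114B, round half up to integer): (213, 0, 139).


Gray = 0.299×R + 0.587×G + 0.114×B
Gray = 0.299×213 + 0.587×0 + 0.114×139
Gray = 63.687 + 0.000 + 15.846
Gray = 79.533 → round half up → 80
Gray = 80


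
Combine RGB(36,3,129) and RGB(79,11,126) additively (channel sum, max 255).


Additive: each channel = min(255, C₁+C₂)
R: 36+79 = 115 → 115
G: 3+11 = 14 → 14
B: 129+126 = 255 → 255
= RGB(115, 14, 255)


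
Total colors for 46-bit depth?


Colors = 2^bits = 2^46
= 70,368,744,177,664 colors


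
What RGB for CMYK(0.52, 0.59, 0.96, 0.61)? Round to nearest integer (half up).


R = 255 × (1-C) × (1-K) = 255 × 0.48 × 0.39 = 47.736 → 48
G = 255 × (1-M) × (1-K) = 255 × 0.41 × 0.39 = 40.7745 → 41
B = 255 × (1-Y) × (1-K) = 255 × 0.04 × 0.39 = 3.978 → 4
= RGB(48, 41, 4)


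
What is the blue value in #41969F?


Color: #41969F
R = 41 = 65
G = 96 = 150
B = 9F = 159
Blue = 159


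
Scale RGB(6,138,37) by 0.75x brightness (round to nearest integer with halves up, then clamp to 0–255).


Multiply each channel by 0.75, round half up, clamp to [0, 255]
R: 6×0.75 = 4.5 → round → 5
G: 138×0.75 = 103.5 → round → 104
B: 37×0.75 = 27.75 → round → 28
= RGB(5, 104, 28)


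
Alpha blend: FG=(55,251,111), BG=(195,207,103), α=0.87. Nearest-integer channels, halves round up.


C = α×F + (1-α)×B, with 1-α = 0.13
R: 0.87×55 + 0.13×195 = 47.85 + 25.35 = 73.20 → 73
G: 0.87×251 + 0.13×207 = 218.37 + 26.91 = 245.28 → 245
B: 0.87×111 + 0.13×103 = 96.57 + 13.39 = 109.96 → 110
= RGB(73, 245, 110)


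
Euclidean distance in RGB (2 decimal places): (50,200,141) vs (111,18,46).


d = √[(R₁-R₂)² + (G₁-G₂)² + (B₁-B₂)²]
d = √[(50-111)² + (200-18)² + (141-46)²]
d = √[3721 + 33124 + 9025]
d = √45870
d ≈ 214.17


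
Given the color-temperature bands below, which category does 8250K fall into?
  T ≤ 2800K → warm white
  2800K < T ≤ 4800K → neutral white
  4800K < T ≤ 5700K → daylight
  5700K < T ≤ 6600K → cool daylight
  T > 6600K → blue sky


Temperature: 8250K
8250K > 6600K → blue sky
Classification: blue sky


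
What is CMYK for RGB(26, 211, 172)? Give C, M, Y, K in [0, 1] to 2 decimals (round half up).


R'=26/255≈0.1020, G'=211/255≈0.8275, B'=172/255≈0.6745
K = 1 - max(R',G',B') = 1 - 211/255 = 44/255 = 0.17254… → 0.17
(1-R'-K)/(1-K) simplifies to (max-R)/max with max = 211:
C = (211-26)/211 = 185/211 = 0.87677… → 0.88
M = (211-211)/211 = 0/211 = 0 → 0.00
Y = (211-172)/211 = 39/211 = 0.18483… → 0.18
= CMYK(0.88, 0.00, 0.18, 0.17)


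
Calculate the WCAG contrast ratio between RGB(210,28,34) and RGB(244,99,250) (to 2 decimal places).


Linearize each sRGB channel c=v/255: c/12.92 if c ≤ 0.04045 else ((c+0.055)/1.055)^2.4
L = 0.2126×R_lin + 0.7152×G_lin + 0.0722×B_lin
Color 1 (210,28,34):
  R=210: 210/255≈0.8235 > 0.04045 → ((0.8235+0.055)/1.055)^2.4 ≈ 0.64448
  G=28: 28/255≈0.1098 > 0.04045 → ((0.1098+0.055)/1.055)^2.4 ≈ 0.01161
  B=34: 34/255≈0.1333 > 0.04045 → ((0.1333+0.055)/1.055)^2.4 ≈ 0.01600
  L1 = 0.2126×0.64448 + 0.7152×0.01161 + 0.0722×0.01600 ≈ 0.14648
Color 2 (244,99,250):
  R=244: 244/255≈0.9569 > 0.04045 → ((0.9569+0.055)/1.055)^2.4 ≈ 0.90466
  G=99: 99/255≈0.3882 > 0.04045 → ((0.3882+0.055)/1.055)^2.4 ≈ 0.12477
  B=250: 250/255≈0.9804 > 0.04045 → ((0.9804+0.055)/1.055)^2.4 ≈ 0.95597
  L2 = 0.2126×0.90466 + 0.7152×0.12477 + 0.0722×0.95597 ≈ 0.35059
Lighter = 0.35059, Darker = 0.14648
Ratio = (L_lighter + 0.05) / (L_darker + 0.05)
Ratio = (0.35059 + 0.05) / (0.14648 + 0.05) = 0.40059 / 0.19648 ≈ 2.0389
Ratio ≈ 2.04:1


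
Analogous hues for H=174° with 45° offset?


Base hue: 174°
Left analog: (174 - 45) mod 360 = 129°
Right analog: (174 + 45) mod 360 = 219°
Analogous hues = 129° and 219°


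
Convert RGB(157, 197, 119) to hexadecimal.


R = 157 → 9D (hex)
G = 197 → C5 (hex)
B = 119 → 77 (hex)
Hex = #9DC577


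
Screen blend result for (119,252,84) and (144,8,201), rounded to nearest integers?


Screen: C = 255 - (255-A)×(255-B)/255, rounded to nearest integer
R: 255 - (255-119)×(255-144)/255 = 255 - 15096/255 ≈ 255 - 59.200 = 195.800 → 196
G: 255 - (255-252)×(255-8)/255 = 255 - 741/255 ≈ 255 - 2.906 = 252.094 → 252
B: 255 - (255-84)×(255-201)/255 = 255 - 9234/255 ≈ 255 - 36.212 = 218.788 → 219
= RGB(196, 252, 219)


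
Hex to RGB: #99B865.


99 → 153 (R)
B8 → 184 (G)
65 → 101 (B)
= RGB(153, 184, 101)


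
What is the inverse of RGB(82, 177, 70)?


Invert: (255-R, 255-G, 255-B)
R: 255-82 = 173
G: 255-177 = 78
B: 255-70 = 185
= RGB(173, 78, 185)


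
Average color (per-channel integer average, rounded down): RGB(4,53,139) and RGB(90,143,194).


Midpoint: each channel = ⌊(C₁+C₂)/2⌋
R: ⌊(4+90)/2⌋ = 47
G: ⌊(53+143)/2⌋ = 98
B: ⌊(139+194)/2⌋ = 166
= RGB(47, 98, 166)


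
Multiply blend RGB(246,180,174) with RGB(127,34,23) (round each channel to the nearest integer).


Multiply: C = A×B/255, rounded to nearest integer
R: 246×127/255 = 31242/255 ≈ 122.518 → 123
G: 180×34/255 = 6120/255 ≈ 24.000 → 24
B: 174×23/255 = 4002/255 ≈ 15.694 → 16
= RGB(123, 24, 16)


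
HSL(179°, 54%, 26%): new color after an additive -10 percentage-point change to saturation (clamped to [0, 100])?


Original S = 54%
Adjustment = -10 percentage points
New S = 54 + (-10) = 44
Clamp to [0, 100] → 44
= HSL(179°, 44%, 26%)


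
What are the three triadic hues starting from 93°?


Triadic: equally spaced at 120° intervals
H1 = 93°
H2 = (93 + 120) mod 360 = 213°
H3 = (93 + 240) mod 360 = 333°
Triadic = 93°, 213°, 333°


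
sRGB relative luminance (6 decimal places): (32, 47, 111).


Linearize each channel (sRGB transfer function): c = v/255; c_lin = c/12.92 if c ≤ 0.04045, else ((c+0.055)/1.055)^2.4
  R: 32/255 ≈ 0.125490 > 0.04045 → ((0.125490+0.055)/1.055)^2.4 ≈ 0.014444
  G: 47/255 ≈ 0.184314 > 0.04045 → ((0.184314+0.055)/1.055)^2.4 ≈ 0.028426
  B: 111/255 ≈ 0.435294 > 0.04045 → ((0.435294+0.055)/1.055)^2.4 ≈ 0.158961
R_lin = 0.014444, G_lin = 0.028426, B_lin = 0.158961
L = 0.2126×R + 0.7152×G + 0.0722×B
L = 0.2126×0.014444 + 0.7152×0.028426 + 0.0722×0.158961
L ≈ 0.034878


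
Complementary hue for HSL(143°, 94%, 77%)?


Complement = opposite side of color wheel = hue + 180°
H' = (143 + 180) mod 360 = 323°
S and L unchanged.
= HSL(323°, 94%, 77%)


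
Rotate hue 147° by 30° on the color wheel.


New hue = (H + rotation) mod 360
New hue = (147 + 30) mod 360
= 177 mod 360
= 177°


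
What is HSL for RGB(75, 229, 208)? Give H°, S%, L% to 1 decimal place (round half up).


Normalize: R'=75/255≈0.2941, G'=229/255≈0.8980, B'=208/255≈0.8157
Max=229/255, Min=75/255, Δ=Max-Min=154/255
L = (Max+Min)/2 = (229+75)/510 = 304/510 = 0.59607… → L = 59.6%
L > 0.5 → S = Δ/(2-Max-Min) = 154/(510-229-75) = 154/206 = 0.74757… → S = 74.8%
(the 1/255 factors cancel in S and H, so raw channel differences can be used)
Max is G' → H = 60 × ((B-R)/Δ + 2) = 60 × ((208-75)/154 + 2)
  133/154 + 2 = 0.8636… + 2 = 2.8636…
  H = 60 × 2.8636… = 171.818…° → H = 171.8°
= HSL(171.8°, 74.8%, 59.6%)


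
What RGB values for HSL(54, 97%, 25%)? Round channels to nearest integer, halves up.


H=54°, S=0.97, L=0.25
C = (1-|2L-1|)×S = (1-|-0.50|)×0.97 = 0.485
H' = H/60 = 54/60 ≈ 0.9000; X = C×(1-|H' mod 2 - 1|) = 0.4365
m = L - C/2 = 0.25 - 0.2425 = 0.0075
Sector ⌊H'⌋ = 0 → (R',G',B') = (0.485, 0.4365, 0.0)
RGB = ((R'+m)×255, (G'+m)×255, (B'+m)×255) = (125.5875, 113.22, 1.9125)
Round half up → RGB(126, 113, 2)


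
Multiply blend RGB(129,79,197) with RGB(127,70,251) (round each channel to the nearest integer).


Multiply: C = A×B/255, rounded to nearest integer
R: 129×127/255 = 16383/255 ≈ 64.247 → 64
G: 79×70/255 = 5530/255 ≈ 21.686 → 22
B: 197×251/255 = 49447/255 ≈ 193.910 → 194
= RGB(64, 22, 194)


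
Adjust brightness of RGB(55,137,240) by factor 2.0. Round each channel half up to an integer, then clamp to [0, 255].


Multiply each channel by 2.0, round half up, clamp to [0, 255]
R: 55×2.0 = 110
G: 137×2.0 = 274 → clamp → 255
B: 240×2.0 = 480 → clamp → 255
= RGB(110, 255, 255)


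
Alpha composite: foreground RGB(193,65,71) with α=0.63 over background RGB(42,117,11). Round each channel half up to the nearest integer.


C = α×F + (1-α)×B, with 1-α = 0.37
R: 0.63×193 + 0.37×42 = 121.59 + 15.54 = 137.13 → 137
G: 0.63×65 + 0.37×117 = 40.95 + 43.29 = 84.24 → 84
B: 0.63×71 + 0.37×11 = 44.73 + 4.07 = 48.80 → 49
= RGB(137, 84, 49)


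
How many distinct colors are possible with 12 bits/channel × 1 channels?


Total bits = 12 bits/channel × 1 channels = 12 bits
Distinct colors = 2^12
= 4,096 colors


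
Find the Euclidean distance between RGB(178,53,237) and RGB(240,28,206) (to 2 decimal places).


d = √[(R₁-R₂)² + (G₁-G₂)² + (B₁-B₂)²]
d = √[(178-240)² + (53-28)² + (237-206)²]
d = √[3844 + 625 + 961]
d = √5430
d ≈ 73.69


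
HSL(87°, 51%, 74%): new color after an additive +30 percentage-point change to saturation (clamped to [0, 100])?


Original S = 51%
Adjustment = +30 percentage points
New S = 51 + (30) = 81
Clamp to [0, 100] → 81
= HSL(87°, 81%, 74%)


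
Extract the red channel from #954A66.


Color: #954A66
R = 95 = 149
G = 4A = 74
B = 66 = 102
Red = 149


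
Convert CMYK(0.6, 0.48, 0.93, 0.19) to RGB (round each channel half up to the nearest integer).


R = 255 × (1-C) × (1-K) = 255 × 0.40 × 0.81 = 82.62 → 83
G = 255 × (1-M) × (1-K) = 255 × 0.52 × 0.81 = 107.406 → 107
B = 255 × (1-Y) × (1-K) = 255 × 0.07 × 0.81 = 14.4585 → 14
= RGB(83, 107, 14)


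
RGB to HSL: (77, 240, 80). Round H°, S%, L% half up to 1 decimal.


Normalize: R'=77/255≈0.3020, G'=240/255≈0.9412, B'=80/255≈0.3137
Max=240/255, Min=77/255, Δ=Max-Min=163/255
L = (Max+Min)/2 = (240+77)/510 = 317/510 = 0.62156… → L = 62.2%
L > 0.5 → S = Δ/(2-Max-Min) = 163/(510-240-77) = 163/193 = 0.84455… → S = 84.5%
(the 1/255 factors cancel in S and H, so raw channel differences can be used)
Max is G' → H = 60 × ((B-R)/Δ + 2) = 60 × ((80-77)/163 + 2)
  3/163 + 2 = 0.0184… + 2 = 2.0184…
  H = 60 × 2.0184… = 121.104…° → H = 121.1°
= HSL(121.1°, 84.5%, 62.2%)
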